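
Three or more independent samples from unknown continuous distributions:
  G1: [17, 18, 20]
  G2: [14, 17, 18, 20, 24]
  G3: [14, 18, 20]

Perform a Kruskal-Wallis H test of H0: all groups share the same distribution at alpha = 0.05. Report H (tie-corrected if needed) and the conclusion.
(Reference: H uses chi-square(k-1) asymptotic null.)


Step 1: Combine all N = 11 observations and assign midranks.
sorted (value, group, rank): (14,G2,1.5), (14,G3,1.5), (17,G1,3.5), (17,G2,3.5), (18,G1,6), (18,G2,6), (18,G3,6), (20,G1,9), (20,G2,9), (20,G3,9), (24,G2,11)
Step 2: Sum ranks within each group.
R_1 = 18.5 (n_1 = 3)
R_2 = 31 (n_2 = 5)
R_3 = 16.5 (n_3 = 3)
Step 3: H = 12/(N(N+1)) * sum(R_i^2/n_i) - 3(N+1)
     = 12/(11*12) * (18.5^2/3 + 31^2/5 + 16.5^2/3) - 3*12
     = 0.090909 * 397.033 - 36
     = 0.093939.
Step 4: Ties present; correction factor C = 1 - 60/(11^3 - 11) = 0.954545. Corrected H = 0.093939 / 0.954545 = 0.098413.
Step 5: Under H0, H ~ chi^2(2); p-value = 0.951985.
Step 6: alpha = 0.05. fail to reject H0.

H = 0.0984, df = 2, p = 0.951985, fail to reject H0.


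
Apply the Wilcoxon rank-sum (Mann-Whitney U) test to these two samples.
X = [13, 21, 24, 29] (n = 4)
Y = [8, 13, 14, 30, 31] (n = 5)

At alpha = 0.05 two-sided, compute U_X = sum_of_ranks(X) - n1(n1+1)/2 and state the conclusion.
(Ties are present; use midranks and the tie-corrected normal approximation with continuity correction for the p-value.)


Step 1: Combine and sort all 9 observations; assign midranks.
sorted (value, group): (8,Y), (13,X), (13,Y), (14,Y), (21,X), (24,X), (29,X), (30,Y), (31,Y)
ranks: 8->1, 13->2.5, 13->2.5, 14->4, 21->5, 24->6, 29->7, 30->8, 31->9
Step 2: Rank sum for X: R1 = 2.5 + 5 + 6 + 7 = 20.5.
Step 3: U_X = R1 - n1(n1+1)/2 = 20.5 - 4*5/2 = 20.5 - 10 = 10.5.
       U_Y = n1*n2 - U_X = 20 - 10.5 = 9.5.
Step 4: Ties are present, so use the tie-corrected normal approximation (with continuity correction) for the p-value.
Step 5: p-value = 1.000000; compare to alpha = 0.05. fail to reject H0.

U_X = 10.5, p = 1.000000, fail to reject H0 at alpha = 0.05.


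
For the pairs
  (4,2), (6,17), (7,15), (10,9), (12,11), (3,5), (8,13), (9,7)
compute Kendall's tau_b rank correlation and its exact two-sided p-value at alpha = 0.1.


Step 1: Enumerate the 28 unordered pairs (i,j) with i<j and classify each by sign(x_j-x_i) * sign(y_j-y_i).
  (1,2):dx=+2,dy=+15->C; (1,3):dx=+3,dy=+13->C; (1,4):dx=+6,dy=+7->C; (1,5):dx=+8,dy=+9->C
  (1,6):dx=-1,dy=+3->D; (1,7):dx=+4,dy=+11->C; (1,8):dx=+5,dy=+5->C; (2,3):dx=+1,dy=-2->D
  (2,4):dx=+4,dy=-8->D; (2,5):dx=+6,dy=-6->D; (2,6):dx=-3,dy=-12->C; (2,7):dx=+2,dy=-4->D
  (2,8):dx=+3,dy=-10->D; (3,4):dx=+3,dy=-6->D; (3,5):dx=+5,dy=-4->D; (3,6):dx=-4,dy=-10->C
  (3,7):dx=+1,dy=-2->D; (3,8):dx=+2,dy=-8->D; (4,5):dx=+2,dy=+2->C; (4,6):dx=-7,dy=-4->C
  (4,7):dx=-2,dy=+4->D; (4,8):dx=-1,dy=-2->C; (5,6):dx=-9,dy=-6->C; (5,7):dx=-4,dy=+2->D
  (5,8):dx=-3,dy=-4->C; (6,7):dx=+5,dy=+8->C; (6,8):dx=+6,dy=+2->C; (7,8):dx=+1,dy=-6->D
Step 2: C = 15, D = 13, total pairs = 28.
Step 3: tau = (C - D)/(n(n-1)/2) = (15 - 13)/28 = 0.071429.
Step 4: Exact two-sided p-value (enumerate n! = 40320 permutations of y under H0): p = 0.904861.
Step 5: alpha = 0.1. fail to reject H0.

tau_b = 0.0714 (C=15, D=13), p = 0.904861, fail to reject H0.


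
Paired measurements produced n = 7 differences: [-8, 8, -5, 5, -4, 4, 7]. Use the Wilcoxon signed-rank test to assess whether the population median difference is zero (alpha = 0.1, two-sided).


Step 1: Drop any zero differences (none here) and take |d_i|.
|d| = [8, 8, 5, 5, 4, 4, 7]
Step 2: Midrank |d_i| (ties get averaged ranks).
ranks: |8|->6.5, |8|->6.5, |5|->3.5, |5|->3.5, |4|->1.5, |4|->1.5, |7|->5
Step 3: Attach original signs; sum ranks with positive sign and with negative sign.
W+ = 6.5 + 3.5 + 1.5 + 5 = 16.5
W- = 6.5 + 3.5 + 1.5 = 11.5
(Check: W+ + W- = 28 should equal n(n+1)/2 = 28.)
Step 4: Test statistic W = min(W+, W-) = 11.5.
Step 5: Ties in |d|, so use the tie-corrected normal approximation.
        E[W] = n(n+1)/4 = 7*8/4 = 14.
        Tie groups: |d|=4 (t=2), |d|=5 (t=2), |d|=8 (t=2); sum(t^3 - t) = 18.
        Var[W] = n(n+1)(2n+1)/24 - sum(t^3-t)/48 = 840/24 - 18/48 = 34.625.
        z = (W - E[W]) / sqrt(Var[W]) = (11.5 - 14) / 5.8843 = -0.4249.
        Two-sided p = 2*Phi(z) = 0.670939.
Step 6: alpha = 0.1. fail to reject H0.

W+ = 16.5, W- = 11.5, W = min = 11.5, p = 0.670939, fail to reject H0.


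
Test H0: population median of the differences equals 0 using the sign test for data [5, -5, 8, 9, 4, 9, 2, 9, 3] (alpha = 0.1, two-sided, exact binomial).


Step 1: Discard zero differences. Original n = 9; n_eff = number of nonzero differences = 9.
Nonzero differences (with sign): +5, -5, +8, +9, +4, +9, +2, +9, +3
Step 2: Count signs: positive = 8, negative = 1.
Step 3: Under H0: P(positive) = 0.5, so the number of positives S ~ Bin(9, 0.5).
Step 4: Two-sided exact p-value = sum of Bin(9,0.5) probabilities at or below the observed probability = 0.039062.
Step 5: alpha = 0.1. reject H0.

n_eff = 9, pos = 8, neg = 1, p = 0.039062, reject H0.


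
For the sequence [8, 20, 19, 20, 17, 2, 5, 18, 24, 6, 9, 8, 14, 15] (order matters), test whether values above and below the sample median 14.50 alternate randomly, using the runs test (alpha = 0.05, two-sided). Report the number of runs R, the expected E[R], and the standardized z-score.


Step 1: Compute median = 14.50; label A = above, B = below.
Labels in order: BAAAABBAABBBBA  (n_A = 7, n_B = 7)
Step 2: Count runs R = 6.
Step 3: Under H0 (random ordering), E[R] = 2*n_A*n_B/(n_A+n_B) + 1 = 2*7*7/14 + 1 = 8.0000.
        Var[R] = 2*n_A*n_B*(2*n_A*n_B - n_A - n_B) / ((n_A+n_B)^2 * (n_A+n_B-1)) = 8232/2548 = 3.2308.
        SD[R] = 1.7974.
Step 4: Continuity-corrected z = (R + 0.5 - E[R]) / SD[R] = (6 + 0.5 - 8.0000) / 1.7974 = -0.8345.
Step 5: Two-sided p-value via normal approximation = 2*(1 - Phi(|z|)) = 0.403986.
Step 6: alpha = 0.05. fail to reject H0.

R = 6, z = -0.8345, p = 0.403986, fail to reject H0.


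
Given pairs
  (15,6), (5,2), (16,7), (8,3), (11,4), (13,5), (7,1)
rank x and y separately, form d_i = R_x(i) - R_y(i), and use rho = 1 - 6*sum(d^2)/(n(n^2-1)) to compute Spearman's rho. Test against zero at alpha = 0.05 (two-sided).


Step 1: Rank x and y separately (midranks; no ties here).
rank(x): 15->6, 5->1, 16->7, 8->3, 11->4, 13->5, 7->2
rank(y): 6->6, 2->2, 7->7, 3->3, 4->4, 5->5, 1->1
Step 2: d_i = R_x(i) - R_y(i); compute d_i^2.
  (6-6)^2=0, (1-2)^2=1, (7-7)^2=0, (3-3)^2=0, (4-4)^2=0, (5-5)^2=0, (2-1)^2=1
sum(d^2) = 2.
Step 3: rho = 1 - 6*2 / (7*(7^2 - 1)) = 1 - 12/336 = 0.964286.
Step 4: Under H0, t = rho * sqrt((n-2)/(1-rho^2)) = 8.1408 ~ t(5).
Step 5: Two-sided p-value from the t-distribution with 5 df = 0.000454.
Step 6: alpha = 0.05. reject H0.

rho = 0.9643, p = 0.000454, reject H0 at alpha = 0.05.


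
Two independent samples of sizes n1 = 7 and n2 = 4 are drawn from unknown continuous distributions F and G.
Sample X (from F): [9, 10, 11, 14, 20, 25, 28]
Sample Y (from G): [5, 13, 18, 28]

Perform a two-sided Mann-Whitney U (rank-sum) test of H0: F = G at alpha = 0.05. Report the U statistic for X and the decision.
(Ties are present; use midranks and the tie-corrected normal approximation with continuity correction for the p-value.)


Step 1: Combine and sort all 11 observations; assign midranks.
sorted (value, group): (5,Y), (9,X), (10,X), (11,X), (13,Y), (14,X), (18,Y), (20,X), (25,X), (28,X), (28,Y)
ranks: 5->1, 9->2, 10->3, 11->4, 13->5, 14->6, 18->7, 20->8, 25->9, 28->10.5, 28->10.5
Step 2: Rank sum for X: R1 = 2 + 3 + 4 + 6 + 8 + 9 + 10.5 = 42.5.
Step 3: U_X = R1 - n1(n1+1)/2 = 42.5 - 7*8/2 = 42.5 - 28 = 14.5.
       U_Y = n1*n2 - U_X = 28 - 14.5 = 13.5.
Step 4: Ties are present, so use the tie-corrected normal approximation (with continuity correction) for the p-value.
Step 5: p-value = 1.000000; compare to alpha = 0.05. fail to reject H0.

U_X = 14.5, p = 1.000000, fail to reject H0 at alpha = 0.05.


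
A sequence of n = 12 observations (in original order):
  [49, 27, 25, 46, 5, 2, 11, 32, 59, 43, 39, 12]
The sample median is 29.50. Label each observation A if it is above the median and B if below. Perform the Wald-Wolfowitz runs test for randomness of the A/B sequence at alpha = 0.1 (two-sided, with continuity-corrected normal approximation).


Step 1: Compute median = 29.50; label A = above, B = below.
Labels in order: ABBABBBAAAAB  (n_A = 6, n_B = 6)
Step 2: Count runs R = 6.
Step 3: Under H0 (random ordering), E[R] = 2*n_A*n_B/(n_A+n_B) + 1 = 2*6*6/12 + 1 = 7.0000.
        Var[R] = 2*n_A*n_B*(2*n_A*n_B - n_A - n_B) / ((n_A+n_B)^2 * (n_A+n_B-1)) = 4320/1584 = 2.7273.
        SD[R] = 1.6514.
Step 4: Continuity-corrected z = (R + 0.5 - E[R]) / SD[R] = (6 + 0.5 - 7.0000) / 1.6514 = -0.3028.
Step 5: Two-sided p-value via normal approximation = 2*(1 - Phi(|z|)) = 0.762069.
Step 6: alpha = 0.1. fail to reject H0.

R = 6, z = -0.3028, p = 0.762069, fail to reject H0.


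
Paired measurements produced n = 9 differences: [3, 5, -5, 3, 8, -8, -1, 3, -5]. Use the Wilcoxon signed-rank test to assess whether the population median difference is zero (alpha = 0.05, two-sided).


Step 1: Drop any zero differences (none here) and take |d_i|.
|d| = [3, 5, 5, 3, 8, 8, 1, 3, 5]
Step 2: Midrank |d_i| (ties get averaged ranks).
ranks: |3|->3, |5|->6, |5|->6, |3|->3, |8|->8.5, |8|->8.5, |1|->1, |3|->3, |5|->6
Step 3: Attach original signs; sum ranks with positive sign and with negative sign.
W+ = 3 + 6 + 3 + 8.5 + 3 = 23.5
W- = 6 + 8.5 + 1 + 6 = 21.5
(Check: W+ + W- = 45 should equal n(n+1)/2 = 45.)
Step 4: Test statistic W = min(W+, W-) = 21.5.
Step 5: Ties in |d|, so use the tie-corrected normal approximation.
        E[W] = n(n+1)/4 = 9*10/4 = 22.5.
        Tie groups: |d|=3 (t=3), |d|=5 (t=3), |d|=8 (t=2); sum(t^3 - t) = 54.
        Var[W] = n(n+1)(2n+1)/24 - sum(t^3-t)/48 = 1710/24 - 54/48 = 70.125.
        z = (W - E[W]) / sqrt(Var[W]) = (21.5 - 22.5) / 8.3741 = -0.1194.
        Two-sided p = 2*Phi(z) = 0.904946.
Step 6: alpha = 0.05. fail to reject H0.

W+ = 23.5, W- = 21.5, W = min = 21.5, p = 0.904946, fail to reject H0.


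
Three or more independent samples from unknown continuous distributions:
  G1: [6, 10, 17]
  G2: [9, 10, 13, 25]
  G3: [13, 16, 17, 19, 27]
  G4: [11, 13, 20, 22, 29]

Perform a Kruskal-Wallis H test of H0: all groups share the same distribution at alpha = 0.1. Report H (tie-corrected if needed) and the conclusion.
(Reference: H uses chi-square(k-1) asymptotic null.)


Step 1: Combine all N = 17 observations and assign midranks.
sorted (value, group, rank): (6,G1,1), (9,G2,2), (10,G1,3.5), (10,G2,3.5), (11,G4,5), (13,G2,7), (13,G3,7), (13,G4,7), (16,G3,9), (17,G1,10.5), (17,G3,10.5), (19,G3,12), (20,G4,13), (22,G4,14), (25,G2,15), (27,G3,16), (29,G4,17)
Step 2: Sum ranks within each group.
R_1 = 15 (n_1 = 3)
R_2 = 27.5 (n_2 = 4)
R_3 = 54.5 (n_3 = 5)
R_4 = 56 (n_4 = 5)
Step 3: H = 12/(N(N+1)) * sum(R_i^2/n_i) - 3(N+1)
     = 12/(17*18) * (15^2/3 + 27.5^2/4 + 54.5^2/5 + 56^2/5) - 3*18
     = 0.039216 * 1485.31 - 54
     = 4.247549.
Step 4: Ties present; correction factor C = 1 - 36/(17^3 - 17) = 0.992647. Corrected H = 4.247549 / 0.992647 = 4.279012.
Step 5: Under H0, H ~ chi^2(3); p-value = 0.232869.
Step 6: alpha = 0.1. fail to reject H0.

H = 4.2790, df = 3, p = 0.232869, fail to reject H0.


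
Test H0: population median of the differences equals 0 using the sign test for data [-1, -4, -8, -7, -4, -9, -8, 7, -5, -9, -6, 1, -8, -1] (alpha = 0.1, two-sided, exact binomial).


Step 1: Discard zero differences. Original n = 14; n_eff = number of nonzero differences = 14.
Nonzero differences (with sign): -1, -4, -8, -7, -4, -9, -8, +7, -5, -9, -6, +1, -8, -1
Step 2: Count signs: positive = 2, negative = 12.
Step 3: Under H0: P(positive) = 0.5, so the number of positives S ~ Bin(14, 0.5).
Step 4: Two-sided exact p-value = sum of Bin(14,0.5) probabilities at or below the observed probability = 0.012939.
Step 5: alpha = 0.1. reject H0.

n_eff = 14, pos = 2, neg = 12, p = 0.012939, reject H0.


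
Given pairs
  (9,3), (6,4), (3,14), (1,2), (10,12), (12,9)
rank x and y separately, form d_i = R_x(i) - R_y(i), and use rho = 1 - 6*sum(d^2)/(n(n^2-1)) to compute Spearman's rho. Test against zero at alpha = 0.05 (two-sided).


Step 1: Rank x and y separately (midranks; no ties here).
rank(x): 9->4, 6->3, 3->2, 1->1, 10->5, 12->6
rank(y): 3->2, 4->3, 14->6, 2->1, 12->5, 9->4
Step 2: d_i = R_x(i) - R_y(i); compute d_i^2.
  (4-2)^2=4, (3-3)^2=0, (2-6)^2=16, (1-1)^2=0, (5-5)^2=0, (6-4)^2=4
sum(d^2) = 24.
Step 3: rho = 1 - 6*24 / (6*(6^2 - 1)) = 1 - 144/210 = 0.314286.
Step 4: Under H0, t = rho * sqrt((n-2)/(1-rho^2)) = 0.6621 ~ t(4).
Step 5: Two-sided p-value from the t-distribution with 4 df = 0.544093.
Step 6: alpha = 0.05. fail to reject H0.

rho = 0.3143, p = 0.544093, fail to reject H0 at alpha = 0.05.


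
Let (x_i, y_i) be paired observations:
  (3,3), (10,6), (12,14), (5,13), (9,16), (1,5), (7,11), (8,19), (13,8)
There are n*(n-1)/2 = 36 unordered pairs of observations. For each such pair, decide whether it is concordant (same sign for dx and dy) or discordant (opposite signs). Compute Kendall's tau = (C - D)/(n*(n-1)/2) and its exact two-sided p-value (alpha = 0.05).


Step 1: Enumerate the 36 unordered pairs (i,j) with i<j and classify each by sign(x_j-x_i) * sign(y_j-y_i).
  (1,2):dx=+7,dy=+3->C; (1,3):dx=+9,dy=+11->C; (1,4):dx=+2,dy=+10->C; (1,5):dx=+6,dy=+13->C
  (1,6):dx=-2,dy=+2->D; (1,7):dx=+4,dy=+8->C; (1,8):dx=+5,dy=+16->C; (1,9):dx=+10,dy=+5->C
  (2,3):dx=+2,dy=+8->C; (2,4):dx=-5,dy=+7->D; (2,5):dx=-1,dy=+10->D; (2,6):dx=-9,dy=-1->C
  (2,7):dx=-3,dy=+5->D; (2,8):dx=-2,dy=+13->D; (2,9):dx=+3,dy=+2->C; (3,4):dx=-7,dy=-1->C
  (3,5):dx=-3,dy=+2->D; (3,6):dx=-11,dy=-9->C; (3,7):dx=-5,dy=-3->C; (3,8):dx=-4,dy=+5->D
  (3,9):dx=+1,dy=-6->D; (4,5):dx=+4,dy=+3->C; (4,6):dx=-4,dy=-8->C; (4,7):dx=+2,dy=-2->D
  (4,8):dx=+3,dy=+6->C; (4,9):dx=+8,dy=-5->D; (5,6):dx=-8,dy=-11->C; (5,7):dx=-2,dy=-5->C
  (5,8):dx=-1,dy=+3->D; (5,9):dx=+4,dy=-8->D; (6,7):dx=+6,dy=+6->C; (6,8):dx=+7,dy=+14->C
  (6,9):dx=+12,dy=+3->C; (7,8):dx=+1,dy=+8->C; (7,9):dx=+6,dy=-3->D; (8,9):dx=+5,dy=-11->D
Step 2: C = 22, D = 14, total pairs = 36.
Step 3: tau = (C - D)/(n(n-1)/2) = (22 - 14)/36 = 0.222222.
Step 4: Exact two-sided p-value (enumerate n! = 362880 permutations of y under H0): p = 0.476709.
Step 5: alpha = 0.05. fail to reject H0.

tau_b = 0.2222 (C=22, D=14), p = 0.476709, fail to reject H0.


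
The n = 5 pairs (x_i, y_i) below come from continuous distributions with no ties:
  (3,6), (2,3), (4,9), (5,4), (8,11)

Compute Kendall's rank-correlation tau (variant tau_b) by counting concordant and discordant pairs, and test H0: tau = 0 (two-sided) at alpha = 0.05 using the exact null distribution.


Step 1: Enumerate the 10 unordered pairs (i,j) with i<j and classify each by sign(x_j-x_i) * sign(y_j-y_i).
  (1,2):dx=-1,dy=-3->C; (1,3):dx=+1,dy=+3->C; (1,4):dx=+2,dy=-2->D; (1,5):dx=+5,dy=+5->C
  (2,3):dx=+2,dy=+6->C; (2,4):dx=+3,dy=+1->C; (2,5):dx=+6,dy=+8->C; (3,4):dx=+1,dy=-5->D
  (3,5):dx=+4,dy=+2->C; (4,5):dx=+3,dy=+7->C
Step 2: C = 8, D = 2, total pairs = 10.
Step 3: tau = (C - D)/(n(n-1)/2) = (8 - 2)/10 = 0.600000.
Step 4: Exact two-sided p-value (enumerate n! = 120 permutations of y under H0): p = 0.233333.
Step 5: alpha = 0.05. fail to reject H0.

tau_b = 0.6000 (C=8, D=2), p = 0.233333, fail to reject H0.


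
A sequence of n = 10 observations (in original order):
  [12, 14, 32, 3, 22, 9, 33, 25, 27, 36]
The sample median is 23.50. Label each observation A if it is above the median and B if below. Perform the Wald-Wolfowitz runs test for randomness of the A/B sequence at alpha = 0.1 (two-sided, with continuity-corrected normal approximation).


Step 1: Compute median = 23.50; label A = above, B = below.
Labels in order: BBABBBAAAA  (n_A = 5, n_B = 5)
Step 2: Count runs R = 4.
Step 3: Under H0 (random ordering), E[R] = 2*n_A*n_B/(n_A+n_B) + 1 = 2*5*5/10 + 1 = 6.0000.
        Var[R] = 2*n_A*n_B*(2*n_A*n_B - n_A - n_B) / ((n_A+n_B)^2 * (n_A+n_B-1)) = 2000/900 = 2.2222.
        SD[R] = 1.4907.
Step 4: Continuity-corrected z = (R + 0.5 - E[R]) / SD[R] = (4 + 0.5 - 6.0000) / 1.4907 = -1.0062.
Step 5: Two-sided p-value via normal approximation = 2*(1 - Phi(|z|)) = 0.314305.
Step 6: alpha = 0.1. fail to reject H0.

R = 4, z = -1.0062, p = 0.314305, fail to reject H0.


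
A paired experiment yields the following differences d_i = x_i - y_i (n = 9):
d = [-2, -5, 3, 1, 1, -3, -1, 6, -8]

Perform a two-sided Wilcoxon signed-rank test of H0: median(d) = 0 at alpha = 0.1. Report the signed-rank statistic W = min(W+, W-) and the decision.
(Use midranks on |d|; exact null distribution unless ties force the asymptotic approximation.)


Step 1: Drop any zero differences (none here) and take |d_i|.
|d| = [2, 5, 3, 1, 1, 3, 1, 6, 8]
Step 2: Midrank |d_i| (ties get averaged ranks).
ranks: |2|->4, |5|->7, |3|->5.5, |1|->2, |1|->2, |3|->5.5, |1|->2, |6|->8, |8|->9
Step 3: Attach original signs; sum ranks with positive sign and with negative sign.
W+ = 5.5 + 2 + 2 + 8 = 17.5
W- = 4 + 7 + 5.5 + 2 + 9 = 27.5
(Check: W+ + W- = 45 should equal n(n+1)/2 = 45.)
Step 4: Test statistic W = min(W+, W-) = 17.5.
Step 5: Ties in |d|, so use the tie-corrected normal approximation.
        E[W] = n(n+1)/4 = 9*10/4 = 22.5.
        Tie groups: |d|=1 (t=3), |d|=3 (t=2); sum(t^3 - t) = 30.
        Var[W] = n(n+1)(2n+1)/24 - sum(t^3-t)/48 = 1710/24 - 30/48 = 70.625.
        z = (W - E[W]) / sqrt(Var[W]) = (17.5 - 22.5) / 8.4039 = -0.5950.
        Two-sided p = 2*Phi(z) = 0.551867.
Step 6: alpha = 0.1. fail to reject H0.

W+ = 17.5, W- = 27.5, W = min = 17.5, p = 0.551867, fail to reject H0.


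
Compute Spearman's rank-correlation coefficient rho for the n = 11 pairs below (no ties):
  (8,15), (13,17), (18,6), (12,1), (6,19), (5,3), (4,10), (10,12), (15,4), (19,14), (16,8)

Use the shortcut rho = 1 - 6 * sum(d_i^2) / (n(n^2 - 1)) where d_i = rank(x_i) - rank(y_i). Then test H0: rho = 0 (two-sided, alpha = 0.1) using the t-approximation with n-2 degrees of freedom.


Step 1: Rank x and y separately (midranks; no ties here).
rank(x): 8->4, 13->7, 18->10, 12->6, 6->3, 5->2, 4->1, 10->5, 15->8, 19->11, 16->9
rank(y): 15->9, 17->10, 6->4, 1->1, 19->11, 3->2, 10->6, 12->7, 4->3, 14->8, 8->5
Step 2: d_i = R_x(i) - R_y(i); compute d_i^2.
  (4-9)^2=25, (7-10)^2=9, (10-4)^2=36, (6-1)^2=25, (3-11)^2=64, (2-2)^2=0, (1-6)^2=25, (5-7)^2=4, (8-3)^2=25, (11-8)^2=9, (9-5)^2=16
sum(d^2) = 238.
Step 3: rho = 1 - 6*238 / (11*(11^2 - 1)) = 1 - 1428/1320 = -0.081818.
Step 4: Under H0, t = rho * sqrt((n-2)/(1-rho^2)) = -0.2463 ~ t(9).
Step 5: Two-sided p-value from the t-distribution with 9 df = 0.810990.
Step 6: alpha = 0.1. fail to reject H0.

rho = -0.0818, p = 0.810990, fail to reject H0 at alpha = 0.1.


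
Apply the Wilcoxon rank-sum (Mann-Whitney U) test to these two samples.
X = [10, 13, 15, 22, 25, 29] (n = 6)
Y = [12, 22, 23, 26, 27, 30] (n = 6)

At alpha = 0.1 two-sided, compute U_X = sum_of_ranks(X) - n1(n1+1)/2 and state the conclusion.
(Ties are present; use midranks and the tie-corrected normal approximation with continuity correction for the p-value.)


Step 1: Combine and sort all 12 observations; assign midranks.
sorted (value, group): (10,X), (12,Y), (13,X), (15,X), (22,X), (22,Y), (23,Y), (25,X), (26,Y), (27,Y), (29,X), (30,Y)
ranks: 10->1, 12->2, 13->3, 15->4, 22->5.5, 22->5.5, 23->7, 25->8, 26->9, 27->10, 29->11, 30->12
Step 2: Rank sum for X: R1 = 1 + 3 + 4 + 5.5 + 8 + 11 = 32.5.
Step 3: U_X = R1 - n1(n1+1)/2 = 32.5 - 6*7/2 = 32.5 - 21 = 11.5.
       U_Y = n1*n2 - U_X = 36 - 11.5 = 24.5.
Step 4: Ties are present, so use the tie-corrected normal approximation (with continuity correction) for the p-value.
Step 5: p-value = 0.335822; compare to alpha = 0.1. fail to reject H0.

U_X = 11.5, p = 0.335822, fail to reject H0 at alpha = 0.1.


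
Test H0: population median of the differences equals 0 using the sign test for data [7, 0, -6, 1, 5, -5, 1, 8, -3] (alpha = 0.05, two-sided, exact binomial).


Step 1: Discard zero differences. Original n = 9; n_eff = number of nonzero differences = 8.
Nonzero differences (with sign): +7, -6, +1, +5, -5, +1, +8, -3
Step 2: Count signs: positive = 5, negative = 3.
Step 3: Under H0: P(positive) = 0.5, so the number of positives S ~ Bin(8, 0.5).
Step 4: Two-sided exact p-value = sum of Bin(8,0.5) probabilities at or below the observed probability = 0.726562.
Step 5: alpha = 0.05. fail to reject H0.

n_eff = 8, pos = 5, neg = 3, p = 0.726562, fail to reject H0.


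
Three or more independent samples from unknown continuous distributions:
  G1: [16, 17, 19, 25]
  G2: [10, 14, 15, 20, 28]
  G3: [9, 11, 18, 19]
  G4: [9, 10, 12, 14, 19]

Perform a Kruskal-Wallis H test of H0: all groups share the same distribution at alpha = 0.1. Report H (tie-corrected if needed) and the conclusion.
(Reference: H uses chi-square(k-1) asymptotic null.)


Step 1: Combine all N = 18 observations and assign midranks.
sorted (value, group, rank): (9,G3,1.5), (9,G4,1.5), (10,G2,3.5), (10,G4,3.5), (11,G3,5), (12,G4,6), (14,G2,7.5), (14,G4,7.5), (15,G2,9), (16,G1,10), (17,G1,11), (18,G3,12), (19,G1,14), (19,G3,14), (19,G4,14), (20,G2,16), (25,G1,17), (28,G2,18)
Step 2: Sum ranks within each group.
R_1 = 52 (n_1 = 4)
R_2 = 54 (n_2 = 5)
R_3 = 32.5 (n_3 = 4)
R_4 = 32.5 (n_4 = 5)
Step 3: H = 12/(N(N+1)) * sum(R_i^2/n_i) - 3(N+1)
     = 12/(18*19) * (52^2/4 + 54^2/5 + 32.5^2/4 + 32.5^2/5) - 3*19
     = 0.035088 * 1734.51 - 57
     = 3.860088.
Step 4: Ties present; correction factor C = 1 - 42/(18^3 - 18) = 0.992776. Corrected H = 3.860088 / 0.992776 = 3.888176.
Step 5: Under H0, H ~ chi^2(3); p-value = 0.273795.
Step 6: alpha = 0.1. fail to reject H0.

H = 3.8882, df = 3, p = 0.273795, fail to reject H0.


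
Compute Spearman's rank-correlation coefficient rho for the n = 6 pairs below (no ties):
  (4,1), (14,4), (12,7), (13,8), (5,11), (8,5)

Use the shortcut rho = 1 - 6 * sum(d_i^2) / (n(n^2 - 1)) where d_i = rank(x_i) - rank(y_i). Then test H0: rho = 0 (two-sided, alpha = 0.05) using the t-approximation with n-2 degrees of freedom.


Step 1: Rank x and y separately (midranks; no ties here).
rank(x): 4->1, 14->6, 12->4, 13->5, 5->2, 8->3
rank(y): 1->1, 4->2, 7->4, 8->5, 11->6, 5->3
Step 2: d_i = R_x(i) - R_y(i); compute d_i^2.
  (1-1)^2=0, (6-2)^2=16, (4-4)^2=0, (5-5)^2=0, (2-6)^2=16, (3-3)^2=0
sum(d^2) = 32.
Step 3: rho = 1 - 6*32 / (6*(6^2 - 1)) = 1 - 192/210 = 0.085714.
Step 4: Under H0, t = rho * sqrt((n-2)/(1-rho^2)) = 0.1721 ~ t(4).
Step 5: Two-sided p-value from the t-distribution with 4 df = 0.871743.
Step 6: alpha = 0.05. fail to reject H0.

rho = 0.0857, p = 0.871743, fail to reject H0 at alpha = 0.05.


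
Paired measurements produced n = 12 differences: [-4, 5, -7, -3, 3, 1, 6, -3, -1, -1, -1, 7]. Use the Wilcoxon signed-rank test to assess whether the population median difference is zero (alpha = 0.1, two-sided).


Step 1: Drop any zero differences (none here) and take |d_i|.
|d| = [4, 5, 7, 3, 3, 1, 6, 3, 1, 1, 1, 7]
Step 2: Midrank |d_i| (ties get averaged ranks).
ranks: |4|->8, |5|->9, |7|->11.5, |3|->6, |3|->6, |1|->2.5, |6|->10, |3|->6, |1|->2.5, |1|->2.5, |1|->2.5, |7|->11.5
Step 3: Attach original signs; sum ranks with positive sign and with negative sign.
W+ = 9 + 6 + 2.5 + 10 + 11.5 = 39
W- = 8 + 11.5 + 6 + 6 + 2.5 + 2.5 + 2.5 = 39
(Check: W+ + W- = 78 should equal n(n+1)/2 = 78.)
Step 4: Test statistic W = min(W+, W-) = 39.
Step 5: Ties in |d|, so use the tie-corrected normal approximation.
        E[W] = n(n+1)/4 = 12*13/4 = 39.
        Tie groups: |d|=1 (t=4), |d|=3 (t=3), |d|=7 (t=2); sum(t^3 - t) = 90.
        Var[W] = n(n+1)(2n+1)/24 - sum(t^3-t)/48 = 3900/24 - 90/48 = 160.625.
        z = (W - E[W]) / sqrt(Var[W]) = (39 - 39) / 12.6738 = 0.0000.
        Two-sided p = 2*Phi(z) = 1.000000.
Step 6: alpha = 0.1. fail to reject H0.

W+ = 39, W- = 39, W = min = 39, p = 1.000000, fail to reject H0.


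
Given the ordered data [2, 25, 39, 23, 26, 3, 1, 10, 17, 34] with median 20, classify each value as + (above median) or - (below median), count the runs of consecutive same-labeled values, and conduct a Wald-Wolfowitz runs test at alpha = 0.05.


Step 1: Compute median = 20; label A = above, B = below.
Labels in order: BAAAABBBBA  (n_A = 5, n_B = 5)
Step 2: Count runs R = 4.
Step 3: Under H0 (random ordering), E[R] = 2*n_A*n_B/(n_A+n_B) + 1 = 2*5*5/10 + 1 = 6.0000.
        Var[R] = 2*n_A*n_B*(2*n_A*n_B - n_A - n_B) / ((n_A+n_B)^2 * (n_A+n_B-1)) = 2000/900 = 2.2222.
        SD[R] = 1.4907.
Step 4: Continuity-corrected z = (R + 0.5 - E[R]) / SD[R] = (4 + 0.5 - 6.0000) / 1.4907 = -1.0062.
Step 5: Two-sided p-value via normal approximation = 2*(1 - Phi(|z|)) = 0.314305.
Step 6: alpha = 0.05. fail to reject H0.

R = 4, z = -1.0062, p = 0.314305, fail to reject H0.


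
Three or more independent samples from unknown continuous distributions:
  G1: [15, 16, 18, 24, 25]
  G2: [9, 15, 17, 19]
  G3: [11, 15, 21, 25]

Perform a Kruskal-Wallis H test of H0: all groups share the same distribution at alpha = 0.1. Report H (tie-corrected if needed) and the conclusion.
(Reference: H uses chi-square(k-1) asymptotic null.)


Step 1: Combine all N = 13 observations and assign midranks.
sorted (value, group, rank): (9,G2,1), (11,G3,2), (15,G1,4), (15,G2,4), (15,G3,4), (16,G1,6), (17,G2,7), (18,G1,8), (19,G2,9), (21,G3,10), (24,G1,11), (25,G1,12.5), (25,G3,12.5)
Step 2: Sum ranks within each group.
R_1 = 41.5 (n_1 = 5)
R_2 = 21 (n_2 = 4)
R_3 = 28.5 (n_3 = 4)
Step 3: H = 12/(N(N+1)) * sum(R_i^2/n_i) - 3(N+1)
     = 12/(13*14) * (41.5^2/5 + 21^2/4 + 28.5^2/4) - 3*14
     = 0.065934 * 657.763 - 42
     = 1.368956.
Step 4: Ties present; correction factor C = 1 - 30/(13^3 - 13) = 0.986264. Corrected H = 1.368956 / 0.986264 = 1.388022.
Step 5: Under H0, H ~ chi^2(2); p-value = 0.499568.
Step 6: alpha = 0.1. fail to reject H0.

H = 1.3880, df = 2, p = 0.499568, fail to reject H0.


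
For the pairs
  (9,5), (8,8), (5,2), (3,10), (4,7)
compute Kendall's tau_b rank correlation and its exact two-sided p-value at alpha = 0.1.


Step 1: Enumerate the 10 unordered pairs (i,j) with i<j and classify each by sign(x_j-x_i) * sign(y_j-y_i).
  (1,2):dx=-1,dy=+3->D; (1,3):dx=-4,dy=-3->C; (1,4):dx=-6,dy=+5->D; (1,5):dx=-5,dy=+2->D
  (2,3):dx=-3,dy=-6->C; (2,4):dx=-5,dy=+2->D; (2,5):dx=-4,dy=-1->C; (3,4):dx=-2,dy=+8->D
  (3,5):dx=-1,dy=+5->D; (4,5):dx=+1,dy=-3->D
Step 2: C = 3, D = 7, total pairs = 10.
Step 3: tau = (C - D)/(n(n-1)/2) = (3 - 7)/10 = -0.400000.
Step 4: Exact two-sided p-value (enumerate n! = 120 permutations of y under H0): p = 0.483333.
Step 5: alpha = 0.1. fail to reject H0.

tau_b = -0.4000 (C=3, D=7), p = 0.483333, fail to reject H0.


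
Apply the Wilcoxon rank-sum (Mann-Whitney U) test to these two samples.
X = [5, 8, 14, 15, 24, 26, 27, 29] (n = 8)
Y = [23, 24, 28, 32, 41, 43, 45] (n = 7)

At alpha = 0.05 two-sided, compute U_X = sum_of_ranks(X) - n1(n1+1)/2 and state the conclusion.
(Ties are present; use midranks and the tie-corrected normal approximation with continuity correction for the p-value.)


Step 1: Combine and sort all 15 observations; assign midranks.
sorted (value, group): (5,X), (8,X), (14,X), (15,X), (23,Y), (24,X), (24,Y), (26,X), (27,X), (28,Y), (29,X), (32,Y), (41,Y), (43,Y), (45,Y)
ranks: 5->1, 8->2, 14->3, 15->4, 23->5, 24->6.5, 24->6.5, 26->8, 27->9, 28->10, 29->11, 32->12, 41->13, 43->14, 45->15
Step 2: Rank sum for X: R1 = 1 + 2 + 3 + 4 + 6.5 + 8 + 9 + 11 = 44.5.
Step 3: U_X = R1 - n1(n1+1)/2 = 44.5 - 8*9/2 = 44.5 - 36 = 8.5.
       U_Y = n1*n2 - U_X = 56 - 8.5 = 47.5.
Step 4: Ties are present, so use the tie-corrected normal approximation (with continuity correction) for the p-value.
Step 5: p-value = 0.027751; compare to alpha = 0.05. reject H0.

U_X = 8.5, p = 0.027751, reject H0 at alpha = 0.05.


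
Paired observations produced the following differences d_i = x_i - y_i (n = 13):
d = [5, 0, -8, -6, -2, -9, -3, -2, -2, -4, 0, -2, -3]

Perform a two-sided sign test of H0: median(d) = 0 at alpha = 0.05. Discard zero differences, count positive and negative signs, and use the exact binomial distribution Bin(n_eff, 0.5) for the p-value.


Step 1: Discard zero differences. Original n = 13; n_eff = number of nonzero differences = 11.
Nonzero differences (with sign): +5, -8, -6, -2, -9, -3, -2, -2, -4, -2, -3
Step 2: Count signs: positive = 1, negative = 10.
Step 3: Under H0: P(positive) = 0.5, so the number of positives S ~ Bin(11, 0.5).
Step 4: Two-sided exact p-value = sum of Bin(11,0.5) probabilities at or below the observed probability = 0.011719.
Step 5: alpha = 0.05. reject H0.

n_eff = 11, pos = 1, neg = 10, p = 0.011719, reject H0.


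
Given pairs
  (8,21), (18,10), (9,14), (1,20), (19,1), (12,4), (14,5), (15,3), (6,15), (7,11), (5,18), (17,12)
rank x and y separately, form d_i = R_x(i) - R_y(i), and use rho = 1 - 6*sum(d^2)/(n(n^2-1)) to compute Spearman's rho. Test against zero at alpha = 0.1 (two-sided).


Step 1: Rank x and y separately (midranks; no ties here).
rank(x): 8->5, 18->11, 9->6, 1->1, 19->12, 12->7, 14->8, 15->9, 6->3, 7->4, 5->2, 17->10
rank(y): 21->12, 10->5, 14->8, 20->11, 1->1, 4->3, 5->4, 3->2, 15->9, 11->6, 18->10, 12->7
Step 2: d_i = R_x(i) - R_y(i); compute d_i^2.
  (5-12)^2=49, (11-5)^2=36, (6-8)^2=4, (1-11)^2=100, (12-1)^2=121, (7-3)^2=16, (8-4)^2=16, (9-2)^2=49, (3-9)^2=36, (4-6)^2=4, (2-10)^2=64, (10-7)^2=9
sum(d^2) = 504.
Step 3: rho = 1 - 6*504 / (12*(12^2 - 1)) = 1 - 3024/1716 = -0.762238.
Step 4: Under H0, t = rho * sqrt((n-2)/(1-rho^2)) = -3.7238 ~ t(10).
Step 5: Two-sided p-value from the t-distribution with 10 df = 0.003950.
Step 6: alpha = 0.1. reject H0.

rho = -0.7622, p = 0.003950, reject H0 at alpha = 0.1.


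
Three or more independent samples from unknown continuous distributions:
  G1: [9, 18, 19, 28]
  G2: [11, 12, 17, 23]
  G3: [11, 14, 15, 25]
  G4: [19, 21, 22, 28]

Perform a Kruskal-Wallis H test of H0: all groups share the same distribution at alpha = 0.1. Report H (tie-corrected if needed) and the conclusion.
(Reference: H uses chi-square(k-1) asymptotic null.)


Step 1: Combine all N = 16 observations and assign midranks.
sorted (value, group, rank): (9,G1,1), (11,G2,2.5), (11,G3,2.5), (12,G2,4), (14,G3,5), (15,G3,6), (17,G2,7), (18,G1,8), (19,G1,9.5), (19,G4,9.5), (21,G4,11), (22,G4,12), (23,G2,13), (25,G3,14), (28,G1,15.5), (28,G4,15.5)
Step 2: Sum ranks within each group.
R_1 = 34 (n_1 = 4)
R_2 = 26.5 (n_2 = 4)
R_3 = 27.5 (n_3 = 4)
R_4 = 48 (n_4 = 4)
Step 3: H = 12/(N(N+1)) * sum(R_i^2/n_i) - 3(N+1)
     = 12/(16*17) * (34^2/4 + 26.5^2/4 + 27.5^2/4 + 48^2/4) - 3*17
     = 0.044118 * 1229.62 - 51
     = 3.248162.
Step 4: Ties present; correction factor C = 1 - 18/(16^3 - 16) = 0.995588. Corrected H = 3.248162 / 0.995588 = 3.262555.
Step 5: Under H0, H ~ chi^2(3); p-value = 0.352888.
Step 6: alpha = 0.1. fail to reject H0.

H = 3.2626, df = 3, p = 0.352888, fail to reject H0.


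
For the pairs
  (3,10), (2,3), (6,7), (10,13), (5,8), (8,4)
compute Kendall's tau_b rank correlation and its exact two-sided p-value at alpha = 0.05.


Step 1: Enumerate the 15 unordered pairs (i,j) with i<j and classify each by sign(x_j-x_i) * sign(y_j-y_i).
  (1,2):dx=-1,dy=-7->C; (1,3):dx=+3,dy=-3->D; (1,4):dx=+7,dy=+3->C; (1,5):dx=+2,dy=-2->D
  (1,6):dx=+5,dy=-6->D; (2,3):dx=+4,dy=+4->C; (2,4):dx=+8,dy=+10->C; (2,5):dx=+3,dy=+5->C
  (2,6):dx=+6,dy=+1->C; (3,4):dx=+4,dy=+6->C; (3,5):dx=-1,dy=+1->D; (3,6):dx=+2,dy=-3->D
  (4,5):dx=-5,dy=-5->C; (4,6):dx=-2,dy=-9->C; (5,6):dx=+3,dy=-4->D
Step 2: C = 9, D = 6, total pairs = 15.
Step 3: tau = (C - D)/(n(n-1)/2) = (9 - 6)/15 = 0.200000.
Step 4: Exact two-sided p-value (enumerate n! = 720 permutations of y under H0): p = 0.719444.
Step 5: alpha = 0.05. fail to reject H0.

tau_b = 0.2000 (C=9, D=6), p = 0.719444, fail to reject H0.


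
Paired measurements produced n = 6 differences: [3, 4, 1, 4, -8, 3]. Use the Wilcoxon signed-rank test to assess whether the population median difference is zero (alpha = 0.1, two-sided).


Step 1: Drop any zero differences (none here) and take |d_i|.
|d| = [3, 4, 1, 4, 8, 3]
Step 2: Midrank |d_i| (ties get averaged ranks).
ranks: |3|->2.5, |4|->4.5, |1|->1, |4|->4.5, |8|->6, |3|->2.5
Step 3: Attach original signs; sum ranks with positive sign and with negative sign.
W+ = 2.5 + 4.5 + 1 + 4.5 + 2.5 = 15
W- = 6 = 6
(Check: W+ + W- = 21 should equal n(n+1)/2 = 21.)
Step 4: Test statistic W = min(W+, W-) = 6.
Step 5: Ties in |d|, so use the tie-corrected normal approximation.
        E[W] = n(n+1)/4 = 6*7/4 = 10.5.
        Tie groups: |d|=3 (t=2), |d|=4 (t=2); sum(t^3 - t) = 12.
        Var[W] = n(n+1)(2n+1)/24 - sum(t^3-t)/48 = 546/24 - 12/48 = 22.5.
        z = (W - E[W]) / sqrt(Var[W]) = (6 - 10.5) / 4.7434 = -0.9487.
        Two-sided p = 2*Phi(z) = 0.342782.
Step 6: alpha = 0.1. fail to reject H0.

W+ = 15, W- = 6, W = min = 6, p = 0.342782, fail to reject H0.


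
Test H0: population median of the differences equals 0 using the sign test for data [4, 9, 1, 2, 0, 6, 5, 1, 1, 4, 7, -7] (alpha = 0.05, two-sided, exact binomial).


Step 1: Discard zero differences. Original n = 12; n_eff = number of nonzero differences = 11.
Nonzero differences (with sign): +4, +9, +1, +2, +6, +5, +1, +1, +4, +7, -7
Step 2: Count signs: positive = 10, negative = 1.
Step 3: Under H0: P(positive) = 0.5, so the number of positives S ~ Bin(11, 0.5).
Step 4: Two-sided exact p-value = sum of Bin(11,0.5) probabilities at or below the observed probability = 0.011719.
Step 5: alpha = 0.05. reject H0.

n_eff = 11, pos = 10, neg = 1, p = 0.011719, reject H0.


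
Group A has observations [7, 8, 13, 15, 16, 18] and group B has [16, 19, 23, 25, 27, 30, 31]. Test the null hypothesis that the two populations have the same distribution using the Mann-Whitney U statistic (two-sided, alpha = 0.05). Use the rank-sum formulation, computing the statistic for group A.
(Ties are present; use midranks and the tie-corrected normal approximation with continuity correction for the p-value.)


Step 1: Combine and sort all 13 observations; assign midranks.
sorted (value, group): (7,X), (8,X), (13,X), (15,X), (16,X), (16,Y), (18,X), (19,Y), (23,Y), (25,Y), (27,Y), (30,Y), (31,Y)
ranks: 7->1, 8->2, 13->3, 15->4, 16->5.5, 16->5.5, 18->7, 19->8, 23->9, 25->10, 27->11, 30->12, 31->13
Step 2: Rank sum for X: R1 = 1 + 2 + 3 + 4 + 5.5 + 7 = 22.5.
Step 3: U_X = R1 - n1(n1+1)/2 = 22.5 - 6*7/2 = 22.5 - 21 = 1.5.
       U_Y = n1*n2 - U_X = 42 - 1.5 = 40.5.
Step 4: Ties are present, so use the tie-corrected normal approximation (with continuity correction) for the p-value.
Step 5: p-value = 0.006567; compare to alpha = 0.05. reject H0.

U_X = 1.5, p = 0.006567, reject H0 at alpha = 0.05.


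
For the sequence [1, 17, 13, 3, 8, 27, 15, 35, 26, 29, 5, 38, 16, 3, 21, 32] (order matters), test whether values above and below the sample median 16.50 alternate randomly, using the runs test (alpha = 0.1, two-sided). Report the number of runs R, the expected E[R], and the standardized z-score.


Step 1: Compute median = 16.50; label A = above, B = below.
Labels in order: BABBBABAAABABBAA  (n_A = 8, n_B = 8)
Step 2: Count runs R = 10.
Step 3: Under H0 (random ordering), E[R] = 2*n_A*n_B/(n_A+n_B) + 1 = 2*8*8/16 + 1 = 9.0000.
        Var[R] = 2*n_A*n_B*(2*n_A*n_B - n_A - n_B) / ((n_A+n_B)^2 * (n_A+n_B-1)) = 14336/3840 = 3.7333.
        SD[R] = 1.9322.
Step 4: Continuity-corrected z = (R - 0.5 - E[R]) / SD[R] = (10 - 0.5 - 9.0000) / 1.9322 = 0.2588.
Step 5: Two-sided p-value via normal approximation = 2*(1 - Phi(|z|)) = 0.795809.
Step 6: alpha = 0.1. fail to reject H0.

R = 10, z = 0.2588, p = 0.795809, fail to reject H0.


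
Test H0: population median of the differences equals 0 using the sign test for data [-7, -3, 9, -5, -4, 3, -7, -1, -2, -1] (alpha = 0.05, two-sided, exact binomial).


Step 1: Discard zero differences. Original n = 10; n_eff = number of nonzero differences = 10.
Nonzero differences (with sign): -7, -3, +9, -5, -4, +3, -7, -1, -2, -1
Step 2: Count signs: positive = 2, negative = 8.
Step 3: Under H0: P(positive) = 0.5, so the number of positives S ~ Bin(10, 0.5).
Step 4: Two-sided exact p-value = sum of Bin(10,0.5) probabilities at or below the observed probability = 0.109375.
Step 5: alpha = 0.05. fail to reject H0.

n_eff = 10, pos = 2, neg = 8, p = 0.109375, fail to reject H0.


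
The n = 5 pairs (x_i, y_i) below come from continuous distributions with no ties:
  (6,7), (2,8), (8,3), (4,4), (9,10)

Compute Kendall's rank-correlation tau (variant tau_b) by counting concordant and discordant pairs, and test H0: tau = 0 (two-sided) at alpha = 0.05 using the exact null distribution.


Step 1: Enumerate the 10 unordered pairs (i,j) with i<j and classify each by sign(x_j-x_i) * sign(y_j-y_i).
  (1,2):dx=-4,dy=+1->D; (1,3):dx=+2,dy=-4->D; (1,4):dx=-2,dy=-3->C; (1,5):dx=+3,dy=+3->C
  (2,3):dx=+6,dy=-5->D; (2,4):dx=+2,dy=-4->D; (2,5):dx=+7,dy=+2->C; (3,4):dx=-4,dy=+1->D
  (3,5):dx=+1,dy=+7->C; (4,5):dx=+5,dy=+6->C
Step 2: C = 5, D = 5, total pairs = 10.
Step 3: tau = (C - D)/(n(n-1)/2) = (5 - 5)/10 = 0.000000.
Step 4: Exact two-sided p-value (enumerate n! = 120 permutations of y under H0): p = 1.000000.
Step 5: alpha = 0.05. fail to reject H0.

tau_b = 0.0000 (C=5, D=5), p = 1.000000, fail to reject H0.


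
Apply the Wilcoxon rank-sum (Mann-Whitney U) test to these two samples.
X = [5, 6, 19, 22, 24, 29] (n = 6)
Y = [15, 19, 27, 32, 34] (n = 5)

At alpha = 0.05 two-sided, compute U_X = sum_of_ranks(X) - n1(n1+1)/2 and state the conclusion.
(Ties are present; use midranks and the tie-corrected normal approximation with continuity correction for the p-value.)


Step 1: Combine and sort all 11 observations; assign midranks.
sorted (value, group): (5,X), (6,X), (15,Y), (19,X), (19,Y), (22,X), (24,X), (27,Y), (29,X), (32,Y), (34,Y)
ranks: 5->1, 6->2, 15->3, 19->4.5, 19->4.5, 22->6, 24->7, 27->8, 29->9, 32->10, 34->11
Step 2: Rank sum for X: R1 = 1 + 2 + 4.5 + 6 + 7 + 9 = 29.5.
Step 3: U_X = R1 - n1(n1+1)/2 = 29.5 - 6*7/2 = 29.5 - 21 = 8.5.
       U_Y = n1*n2 - U_X = 30 - 8.5 = 21.5.
Step 4: Ties are present, so use the tie-corrected normal approximation (with continuity correction) for the p-value.
Step 5: p-value = 0.272229; compare to alpha = 0.05. fail to reject H0.

U_X = 8.5, p = 0.272229, fail to reject H0 at alpha = 0.05.


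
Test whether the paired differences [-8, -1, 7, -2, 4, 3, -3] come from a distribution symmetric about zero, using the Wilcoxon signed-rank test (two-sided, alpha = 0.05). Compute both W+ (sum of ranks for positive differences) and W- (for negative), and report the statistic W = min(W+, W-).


Step 1: Drop any zero differences (none here) and take |d_i|.
|d| = [8, 1, 7, 2, 4, 3, 3]
Step 2: Midrank |d_i| (ties get averaged ranks).
ranks: |8|->7, |1|->1, |7|->6, |2|->2, |4|->5, |3|->3.5, |3|->3.5
Step 3: Attach original signs; sum ranks with positive sign and with negative sign.
W+ = 6 + 5 + 3.5 = 14.5
W- = 7 + 1 + 2 + 3.5 = 13.5
(Check: W+ + W- = 28 should equal n(n+1)/2 = 28.)
Step 4: Test statistic W = min(W+, W-) = 13.5.
Step 5: Ties in |d|, so use the tie-corrected normal approximation.
        E[W] = n(n+1)/4 = 7*8/4 = 14.
        Tie groups: |d|=3 (t=2); sum(t^3 - t) = 6.
        Var[W] = n(n+1)(2n+1)/24 - sum(t^3-t)/48 = 840/24 - 6/48 = 34.875.
        z = (W - E[W]) / sqrt(Var[W]) = (13.5 - 14) / 5.9055 = -0.0847.
        Two-sided p = 2*Phi(z) = 0.932526.
Step 6: alpha = 0.05. fail to reject H0.

W+ = 14.5, W- = 13.5, W = min = 13.5, p = 0.932526, fail to reject H0.


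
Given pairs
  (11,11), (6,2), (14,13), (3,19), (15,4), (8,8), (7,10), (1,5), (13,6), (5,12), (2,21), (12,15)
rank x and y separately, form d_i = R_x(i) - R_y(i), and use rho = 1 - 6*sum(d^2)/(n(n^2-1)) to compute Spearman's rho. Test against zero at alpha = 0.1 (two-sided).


Step 1: Rank x and y separately (midranks; no ties here).
rank(x): 11->8, 6->5, 14->11, 3->3, 15->12, 8->7, 7->6, 1->1, 13->10, 5->4, 2->2, 12->9
rank(y): 11->7, 2->1, 13->9, 19->11, 4->2, 8->5, 10->6, 5->3, 6->4, 12->8, 21->12, 15->10
Step 2: d_i = R_x(i) - R_y(i); compute d_i^2.
  (8-7)^2=1, (5-1)^2=16, (11-9)^2=4, (3-11)^2=64, (12-2)^2=100, (7-5)^2=4, (6-6)^2=0, (1-3)^2=4, (10-4)^2=36, (4-8)^2=16, (2-12)^2=100, (9-10)^2=1
sum(d^2) = 346.
Step 3: rho = 1 - 6*346 / (12*(12^2 - 1)) = 1 - 2076/1716 = -0.209790.
Step 4: Under H0, t = rho * sqrt((n-2)/(1-rho^2)) = -0.6785 ~ t(10).
Step 5: Two-sided p-value from the t-distribution with 10 df = 0.512841.
Step 6: alpha = 0.1. fail to reject H0.

rho = -0.2098, p = 0.512841, fail to reject H0 at alpha = 0.1.
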